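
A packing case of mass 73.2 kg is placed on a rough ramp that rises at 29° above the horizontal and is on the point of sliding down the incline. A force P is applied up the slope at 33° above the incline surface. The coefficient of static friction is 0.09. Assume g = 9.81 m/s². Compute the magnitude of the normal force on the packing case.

N ≈ 427 N

On the verge of sliding down the incline, friction equals μN and acts up the slope.
Perpendicular: N + P sin 33° = W cos 29° = 628.1 N.
Along incline: P cos 33° + μN = W sin 29° with W sin 29° = 348.1 N.
Solving the pair for P and N: P = 369.3 N, N = 426.9 N (and f = μN = 38.42 N).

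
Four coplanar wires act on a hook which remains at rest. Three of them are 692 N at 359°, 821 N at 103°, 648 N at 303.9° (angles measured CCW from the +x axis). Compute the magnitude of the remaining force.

F ≈ 904 N

Sum the known components: ΣF_x = 868.6 N, ΣF_y = 250 N.
For equilibrium the remaining force must supply (−ΣF_x, −ΣF_y) = (-868.6, -250) N.
Magnitude = √((-868.6)² + (-250)²) = 903.9 N; direction = atan2(-250, -868.6) = 196.1°.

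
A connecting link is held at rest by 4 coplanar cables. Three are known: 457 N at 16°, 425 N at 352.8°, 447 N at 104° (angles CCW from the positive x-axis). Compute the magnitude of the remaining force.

Sum the known components: ΣF_x = 752.8 N, ΣF_y = 506.4 N.
For equilibrium the remaining force must supply (−ΣF_x, −ΣF_y) = (-752.8, -506.4) N.
Magnitude = √((-752.8)² + (-506.4)²) = 907.3 N; direction = atan2(-506.4, -752.8) = 213.9°.

F ≈ 907 N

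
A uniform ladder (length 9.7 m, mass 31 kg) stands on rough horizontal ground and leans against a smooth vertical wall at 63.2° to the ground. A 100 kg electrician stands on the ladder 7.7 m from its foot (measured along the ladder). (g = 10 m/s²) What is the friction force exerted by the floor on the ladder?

Torques about the foot: N_wall · 9.7 sin 63.2° = 31×10×4.85 cos 63.2° + 100×10×7.7 cos 63.2° → N_wall = 479.28 N.
ΣF_x = 0: f_floor = N_wall = 479.28 N.

f ≈ 479 N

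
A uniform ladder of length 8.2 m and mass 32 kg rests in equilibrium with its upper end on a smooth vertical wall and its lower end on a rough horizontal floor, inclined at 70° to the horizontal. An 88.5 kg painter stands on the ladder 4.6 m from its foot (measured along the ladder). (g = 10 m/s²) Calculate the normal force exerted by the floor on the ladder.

ΣF_y = 0: N_floor = 32×10 + 88.5×10 = 1205 N.

N_floor ≈ 1200 N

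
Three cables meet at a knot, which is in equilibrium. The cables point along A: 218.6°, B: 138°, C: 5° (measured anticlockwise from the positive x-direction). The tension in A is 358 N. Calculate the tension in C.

T_C ≈ 483 N

Resolve: ΣF_x = 358 cos 218.6° + T_B cos 138° + T_C cos 5° = 0.
        ΣF_y = 358 sin 218.6° + T_B sin 138° + T_C sin 5° = 0.
The known terms sum to (-279.8, -223.3) N, so -0.7431 T_B + 0.9962 T_C = 279.8 and 0.6691 T_B + 0.0872 T_C = 223.3.
Solving simultaneously: T_B = 270.9 N, T_C = 482.9 N.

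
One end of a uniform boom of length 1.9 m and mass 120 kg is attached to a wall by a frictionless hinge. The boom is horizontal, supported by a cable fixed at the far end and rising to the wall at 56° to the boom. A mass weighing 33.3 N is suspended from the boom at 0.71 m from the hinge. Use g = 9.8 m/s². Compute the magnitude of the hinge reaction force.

|H| ≈ 731 N

Take torques about the hinge: T sin 56° · 1.9 = 120×9.8×0.95 + 33.3×0.71 = 1140.8 N·m.
So T = 1140.8 / (0.8290 × 1.9) = 724.27 N.
ΣF_x = 0: H_x = T cos 56° = 405 N.
ΣF_y = 0: H_y = (120×9.8 + 33.3) − T sin 56° = 1209.3 − 600.44 = 608.86 N.
|H| = √(H_x² + H_y²) = √((405)² + (608.86)²) = 731.26 N.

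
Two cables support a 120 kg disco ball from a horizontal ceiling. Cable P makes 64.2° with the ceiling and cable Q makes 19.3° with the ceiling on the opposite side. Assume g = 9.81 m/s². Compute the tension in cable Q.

T_Q ≈ 516 N

Weight W = 120 × 9.81 = 1177 N acts straight down.
Horizontal: T_P cos 64.2° = T_Q cos 19.3°  →  T_P = 2.169 T_Q.
Vertical: T_P sin 64.2° + T_Q sin 19.3° = 1177.
Substituting the horizontal relation into the vertical equation gives 2.283 T_Q = 1177, so T_Q = 515.7 N.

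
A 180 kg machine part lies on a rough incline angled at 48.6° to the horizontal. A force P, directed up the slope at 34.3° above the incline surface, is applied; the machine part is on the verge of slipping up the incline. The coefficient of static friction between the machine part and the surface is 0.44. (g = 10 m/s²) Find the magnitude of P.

On the verge of sliding up the incline, friction equals μN and acts down the slope.
Perpendicular: N + P sin 34.3° = W cos 48.6° = 1190 N.
Along incline: P cos 34.3° = W sin 48.6° + μN  with W sin 48.6° = 1350 N.
Solving the pair for P and N: P = 1745 N, N = 207.1 N (and f = μN = 91.14 N).

P ≈ 1740 N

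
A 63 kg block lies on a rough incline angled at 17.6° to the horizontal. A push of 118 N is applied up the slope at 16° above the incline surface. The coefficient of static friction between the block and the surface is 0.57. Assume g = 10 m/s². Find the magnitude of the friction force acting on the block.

f ≈ 77.1 N

Axes along / perpendicular to the incline. W sin 17.6° = 190.5 N down-slope; W cos 17.6° = 600.5 N into the surface.
Perpendicular: N = W cos 17.6° − P sin 16° = 600.5 − 32.53 = 568 N.
Along incline: P cos 16° + f = W sin 17.6° (friction acts up-slope) → f = 190.5 − 113.4 = 77.06 N.
|f| = 77.06 N ≤ μN = 323.8 N, so the block is indeed static.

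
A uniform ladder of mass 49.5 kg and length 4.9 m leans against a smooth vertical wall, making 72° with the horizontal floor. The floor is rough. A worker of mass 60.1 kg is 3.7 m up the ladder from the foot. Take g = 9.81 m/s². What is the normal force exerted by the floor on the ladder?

N_floor ≈ 1080 N

ΣF_y = 0: N_floor = 49.5×9.81 + 60.1×9.81 = 1075.2 N.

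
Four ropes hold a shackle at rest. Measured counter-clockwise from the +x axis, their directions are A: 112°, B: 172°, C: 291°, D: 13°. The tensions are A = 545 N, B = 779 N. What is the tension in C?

T_C ≈ 825 N

Resolve: ΣF_x = 545 cos 112° + 779 cos 172° + T_C cos 291° + T_D cos 13° = 0.
        ΣF_y = 545 sin 112° + 779 sin 172° + T_C sin 291° + T_D sin 13° = 0.
The known terms sum to (-975.6, 613.7) N, so 0.3584 T_C + 0.9744 T_D = 975.6 and -0.9336 T_C + 0.2250 T_D = -613.7.
Solving simultaneously: T_C = 825.5 N, T_D = 697.6 N.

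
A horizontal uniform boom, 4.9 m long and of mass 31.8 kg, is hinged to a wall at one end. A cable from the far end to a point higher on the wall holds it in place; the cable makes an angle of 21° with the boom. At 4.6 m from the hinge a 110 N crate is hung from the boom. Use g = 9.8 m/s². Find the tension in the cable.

T ≈ 723 N

Take torques about the hinge: T sin 21° · 4.9 = 31.8×9.8×2.45 + 110×4.6 = 1269.5 N·m.
So T = 1269.5 / (0.3584 × 4.9) = 722.96 N.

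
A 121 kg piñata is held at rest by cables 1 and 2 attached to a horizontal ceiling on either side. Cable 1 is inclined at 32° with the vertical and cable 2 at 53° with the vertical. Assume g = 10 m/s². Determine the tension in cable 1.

Angles from the horizontal: cable 1 is 90° − 32° = 58°, cable 2 is 90° − 53° = 37°.
Weight W = 121 × 10 = 1210 N acts straight down.
Horizontal: T_1 cos 58° = T_2 cos 37°  →  T_2 = 0.6635 T_1.
Vertical: T_1 sin 58° + T_2 sin 37° = 1210.
Substituting the horizontal relation into the vertical equation gives 1.247 T_1 = 1210, so T_1 = 970 N.

T_1 ≈ 970 N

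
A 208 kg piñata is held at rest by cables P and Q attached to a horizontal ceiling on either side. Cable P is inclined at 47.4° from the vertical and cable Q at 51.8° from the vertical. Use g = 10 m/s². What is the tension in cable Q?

T_Q ≈ 1550 N

Angles from the horizontal: cable P is 90° − 47.4° = 42.6°, cable Q is 90° − 51.8° = 38.2°.
Weight W = 208 × 10 = 2080 N acts straight down.
Horizontal: T_P cos 42.6° = T_Q cos 38.2°  →  T_P = 1.068 T_Q.
Vertical: T_P sin 42.6° + T_Q sin 38.2° = 2080.
Substituting the horizontal relation into the vertical equation gives 1.341 T_Q = 2080, so T_Q = 1551 N.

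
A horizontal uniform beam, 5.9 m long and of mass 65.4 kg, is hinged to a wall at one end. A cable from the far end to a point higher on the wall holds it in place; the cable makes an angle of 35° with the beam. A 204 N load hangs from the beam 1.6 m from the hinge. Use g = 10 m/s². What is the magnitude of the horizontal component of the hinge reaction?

Take torques about the hinge: T sin 35° · 5.9 = 65.4×10×2.95 + 204×1.6 = 2255.7 N·m.
So T = 2255.7 / (0.5736 × 5.9) = 666.56 N.
ΣF_x = 0: H_x = T cos 35° = 546.01 N.

H_x ≈ 546 N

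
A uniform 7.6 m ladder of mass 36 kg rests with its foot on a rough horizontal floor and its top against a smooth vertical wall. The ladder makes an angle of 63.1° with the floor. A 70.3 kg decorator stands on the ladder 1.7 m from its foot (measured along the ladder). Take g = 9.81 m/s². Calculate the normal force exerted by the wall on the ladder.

N_wall ≈ 168 N

Torques about the foot: N_wall · 7.6 sin 63.1° = 36×9.81×3.8 cos 63.1° + 70.3×9.81×1.7 cos 63.1° → N_wall = 167.85 N.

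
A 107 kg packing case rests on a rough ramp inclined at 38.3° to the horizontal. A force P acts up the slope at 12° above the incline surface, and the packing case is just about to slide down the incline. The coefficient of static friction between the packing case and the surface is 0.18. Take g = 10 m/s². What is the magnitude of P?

On the verge of sliding down the incline, friction equals μN and acts up the slope.
Perpendicular: N + P sin 12° = W cos 38.3° = 839.7 N.
Along incline: P cos 12° + μN = W sin 38.3° with W sin 38.3° = 663.2 N.
Solving the pair for P and N: P = 544.3 N, N = 726.5 N (and f = μN = 130.8 N).

P ≈ 544 N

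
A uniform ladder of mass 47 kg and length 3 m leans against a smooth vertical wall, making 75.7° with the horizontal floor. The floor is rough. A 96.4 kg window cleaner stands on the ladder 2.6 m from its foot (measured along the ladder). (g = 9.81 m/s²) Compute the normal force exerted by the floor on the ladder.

ΣF_y = 0: N_floor = 47×9.81 + 96.4×9.81 = 1406.8 N.

N_floor ≈ 1410 N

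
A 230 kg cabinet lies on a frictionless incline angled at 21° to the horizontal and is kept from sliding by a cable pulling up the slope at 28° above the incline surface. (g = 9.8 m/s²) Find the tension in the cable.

T ≈ 915 N

Take axes along and perpendicular to the incline. Weight components: W sin 21° = 807.8 N down-slope, W cos 21° = 2104 N into the surface.
Along incline: T cos 28° = W sin 21° → T = 914.8 N.
Perpendicular: N = W cos 21° − T sin 28° = 1675 N.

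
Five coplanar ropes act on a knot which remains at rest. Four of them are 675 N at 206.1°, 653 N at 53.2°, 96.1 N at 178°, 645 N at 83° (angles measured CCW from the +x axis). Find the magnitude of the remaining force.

F ≈ 900 N

Sum the known components: ΣF_x = -232.4 N, ΣF_y = 869.5 N.
For equilibrium the remaining force must supply (−ΣF_x, −ΣF_y) = (232.4, -869.5) N.
Magnitude = √((232.4)² + (-869.5)²) = 900 N; direction = atan2(-869.5, 232.4) = 285.0°.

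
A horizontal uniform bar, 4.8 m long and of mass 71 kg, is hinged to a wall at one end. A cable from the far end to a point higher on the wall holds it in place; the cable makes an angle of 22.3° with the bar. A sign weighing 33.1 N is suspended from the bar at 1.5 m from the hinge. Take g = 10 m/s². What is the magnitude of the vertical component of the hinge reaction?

Take torques about the hinge: T sin 22.3° · 4.8 = 71×10×2.4 + 33.1×1.5 = 1753.7 N·m.
So T = 1753.7 / (0.3795 × 4.8) = 962.81 N.
ΣF_y = 0: H_y = (71×10 + 33.1) − T sin 22.3° = 743.1 − 365.34 = 377.76 N.

|H_y| ≈ 378 N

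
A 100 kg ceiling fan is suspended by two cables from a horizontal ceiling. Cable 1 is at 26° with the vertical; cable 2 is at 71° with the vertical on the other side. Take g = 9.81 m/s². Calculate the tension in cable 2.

T_2 ≈ 433 N

Angles from the horizontal: cable 1 is 90° − 26° = 64°, cable 2 is 90° − 71° = 19°.
Weight W = 100 × 9.81 = 981 N acts straight down.
Horizontal: T_1 cos 64° = T_2 cos 19°  →  T_1 = 2.157 T_2.
Vertical: T_1 sin 64° + T_2 sin 19° = 981.
Substituting the horizontal relation into the vertical equation gives 2.264 T_2 = 981, so T_2 = 433.3 N.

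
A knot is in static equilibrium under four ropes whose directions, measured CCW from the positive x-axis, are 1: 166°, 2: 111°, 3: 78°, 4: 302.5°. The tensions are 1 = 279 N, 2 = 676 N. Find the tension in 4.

Resolve: ΣF_x = 279 cos 166° + 676 cos 111° + T_3 cos 78° + T_4 cos 302.5° = 0.
        ΣF_y = 279 sin 166° + 676 sin 111° + T_3 sin 78° + T_4 sin 302.5° = 0.
The known terms sum to (-513, 698.6) N, so 0.2079 T_3 + 0.5373 T_4 = 513 and 0.9781 T_3 − 0.8434 T_4 = -698.6.
Solving simultaneously: T_3 = 81.72 N, T_4 = 923.1 N.

T_4 ≈ 923 N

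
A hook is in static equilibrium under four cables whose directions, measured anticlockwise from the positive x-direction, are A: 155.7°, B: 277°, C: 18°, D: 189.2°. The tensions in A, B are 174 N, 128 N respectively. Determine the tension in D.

Resolve: ΣF_x = 174 cos 155.7° + 128 cos 277° + T_C cos 18° + T_D cos 189.2° = 0.
        ΣF_y = 174 sin 155.7° + 128 sin 277° + T_C sin 18° + T_D sin 189.2° = 0.
The known terms sum to (-143, -55.44) N, so 0.9511 T_C − 0.9871 T_D = 143 and 0.3090 T_C − 0.1599 T_D = 55.44.
Solving simultaneously: T_C = 208.3 N, T_D = 55.85 N.

T_D ≈ 55.8 N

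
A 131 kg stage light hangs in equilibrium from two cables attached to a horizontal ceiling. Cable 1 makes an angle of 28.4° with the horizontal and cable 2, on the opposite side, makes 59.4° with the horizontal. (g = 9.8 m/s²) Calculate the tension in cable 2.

Weight W = 131 × 9.8 = 1284 N acts straight down.
Horizontal: T_1 cos 28.4° = T_2 cos 59.4°  →  T_1 = 0.5787 T_2.
Vertical: T_1 sin 28.4° + T_2 sin 59.4° = 1284.
Substituting the horizontal relation into the vertical equation gives 1.136 T_2 = 1284, so T_2 = 1130 N.

T_2 ≈ 1130 N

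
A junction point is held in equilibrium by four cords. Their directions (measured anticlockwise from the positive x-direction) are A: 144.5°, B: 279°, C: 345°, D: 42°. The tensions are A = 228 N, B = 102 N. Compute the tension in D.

Resolve: ΣF_x = 228 cos 144.5° + 102 cos 279° + T_C cos 345° + T_D cos 42° = 0.
        ΣF_y = 228 sin 144.5° + 102 sin 279° + T_C sin 345° + T_D sin 42° = 0.
The known terms sum to (-169.7, 31.66) N, so 0.9659 T_C + 0.7431 T_D = 169.7 and -0.2588 T_C + 0.6691 T_D = -31.66.
Solving simultaneously: T_C = 163.4 N, T_D = 15.90 N.

T_D ≈ 15.9 N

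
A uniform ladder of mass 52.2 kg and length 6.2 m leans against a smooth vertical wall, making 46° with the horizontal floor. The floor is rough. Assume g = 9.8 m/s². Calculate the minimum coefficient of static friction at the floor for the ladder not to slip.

ΣF_y = 0: N_floor = 52.2×9.8 = 511.56 N.
Torques about the foot: N_wall · 6.2 sin 46° = 52.2×9.8×3.1 cos 46° → N_wall = 247 N.
ΣF_x = 0: f_floor = N_wall = 247 N.
μ_min = f_floor / N_floor = 247 / 511.56 = 0.4828.

μ_min ≈ 0.483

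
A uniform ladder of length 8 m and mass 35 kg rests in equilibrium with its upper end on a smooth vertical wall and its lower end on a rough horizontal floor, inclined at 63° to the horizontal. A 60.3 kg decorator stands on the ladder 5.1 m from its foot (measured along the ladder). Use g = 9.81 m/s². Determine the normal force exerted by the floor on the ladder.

ΣF_y = 0: N_floor = 35×9.81 + 60.3×9.81 = 934.89 N.

N_floor ≈ 935 N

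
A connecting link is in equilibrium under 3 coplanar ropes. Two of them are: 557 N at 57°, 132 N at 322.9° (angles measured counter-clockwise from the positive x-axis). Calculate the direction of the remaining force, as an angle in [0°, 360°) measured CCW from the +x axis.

Sum the known components: ΣF_x = 408.6 N, ΣF_y = 387.5 N.
For equilibrium the remaining force must supply (−ΣF_x, −ΣF_y) = (-408.6, -387.5) N.
Magnitude = √((-408.6)² + (-387.5)²) = 563.2 N; direction = atan2(-387.5, -408.6) = 223.5°.

θ ≈ 223°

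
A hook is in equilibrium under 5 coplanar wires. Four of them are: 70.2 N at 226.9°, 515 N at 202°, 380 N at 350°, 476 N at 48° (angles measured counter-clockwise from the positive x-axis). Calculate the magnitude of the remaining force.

Sum the known components: ΣF_x = 167.3 N, ΣF_y = 43.57 N.
For equilibrium the remaining force must supply (−ΣF_x, −ΣF_y) = (-167.3, -43.57) N.
Magnitude = √((-167.3)² + (-43.57)²) = 172.8 N; direction = atan2(-43.57, -167.3) = 194.6°.

F ≈ 173 N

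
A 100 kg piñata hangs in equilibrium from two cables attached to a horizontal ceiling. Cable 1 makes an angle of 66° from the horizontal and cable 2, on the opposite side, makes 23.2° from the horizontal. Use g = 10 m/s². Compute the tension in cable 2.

Weight W = 100 × 10 = 1000 N acts straight down.
Horizontal: T_1 cos 66° = T_2 cos 23.2°  →  T_1 = 2.26 T_2.
Vertical: T_1 sin 66° + T_2 sin 23.2° = 1000.
Substituting the horizontal relation into the vertical equation gives 2.458 T_2 = 1000, so T_2 = 406.8 N.

T_2 ≈ 407 N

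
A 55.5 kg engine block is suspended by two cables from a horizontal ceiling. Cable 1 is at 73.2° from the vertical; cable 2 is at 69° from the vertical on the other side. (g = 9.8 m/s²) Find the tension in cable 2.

T_2 ≈ 850 N

Angles from the horizontal: cable 1 is 90° − 73.2° = 16.8°, cable 2 is 90° − 69° = 21°.
Weight W = 55.5 × 9.8 = 543.9 N acts straight down.
Horizontal: T_1 cos 16.8° = T_2 cos 21°  →  T_1 = 0.9752 T_2.
Vertical: T_1 sin 16.8° + T_2 sin 21° = 543.9.
Substituting the horizontal relation into the vertical equation gives 0.6402 T_2 = 543.9, so T_2 = 849.5 N.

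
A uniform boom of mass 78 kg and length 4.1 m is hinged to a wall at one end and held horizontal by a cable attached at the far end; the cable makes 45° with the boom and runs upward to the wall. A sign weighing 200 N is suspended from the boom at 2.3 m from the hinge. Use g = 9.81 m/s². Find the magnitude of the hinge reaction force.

|H| ≈ 683 N

Take torques about the hinge: T sin 45° · 4.1 = 78×9.81×2.05 + 200×2.3 = 2028.6 N·m.
So T = 2028.6 / (0.7071 × 4.1) = 699.73 N.
ΣF_x = 0: H_x = T cos 45° = 494.79 N.
ΣF_y = 0: H_y = (78×9.81 + 200) − T sin 45° = 965.18 − 494.79 = 470.39 N.
|H| = √(H_x² + H_y²) = √((494.79)² + (470.39)²) = 682.7 N.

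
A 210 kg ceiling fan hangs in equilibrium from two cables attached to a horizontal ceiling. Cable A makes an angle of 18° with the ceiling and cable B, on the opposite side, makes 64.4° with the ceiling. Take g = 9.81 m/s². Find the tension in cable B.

T_B ≈ 1980 N

Weight W = 210 × 9.81 = 2060 N acts straight down.
Horizontal: T_A cos 18° = T_B cos 64.4°  →  T_A = 0.4543 T_B.
Vertical: T_A sin 18° + T_B sin 64.4° = 2060.
Substituting the horizontal relation into the vertical equation gives 1.042 T_B = 2060, so T_B = 1977 N.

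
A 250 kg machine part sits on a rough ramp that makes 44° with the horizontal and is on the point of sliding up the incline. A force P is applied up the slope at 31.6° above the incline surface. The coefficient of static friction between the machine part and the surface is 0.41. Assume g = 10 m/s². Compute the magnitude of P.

On the verge of sliding up the incline, friction equals μN and acts down the slope.
Perpendicular: N + P sin 31.6° = W cos 44° = 1798 N.
Along incline: P cos 31.6° = W sin 44° + μN  with W sin 44° = 1737 N.
Solving the pair for P and N: P = 2320 N, N = 582.9 N (and f = μN = 239 N).

P ≈ 2320 N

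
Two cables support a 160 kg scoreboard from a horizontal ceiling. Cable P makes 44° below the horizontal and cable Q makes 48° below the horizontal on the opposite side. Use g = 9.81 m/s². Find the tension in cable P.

T_P ≈ 1050 N

Weight W = 160 × 9.81 = 1570 N acts straight down.
Horizontal: T_P cos 44° = T_Q cos 48°  →  T_Q = 1.075 T_P.
Vertical: T_P sin 44° + T_Q sin 48° = 1570.
Substituting the horizontal relation into the vertical equation gives 1.494 T_P = 1570, so T_P = 1051 N.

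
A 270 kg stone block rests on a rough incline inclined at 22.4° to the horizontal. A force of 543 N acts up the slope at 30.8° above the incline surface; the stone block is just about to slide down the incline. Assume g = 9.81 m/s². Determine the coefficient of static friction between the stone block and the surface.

On the verge of sliding down the incline, friction is at its maximum μN and acts up the slope.
Perpendicular to incline: N = W cos 22.4° − P sin 30.8° = 2449 − 278 = 2171 N.
Along incline: P cos 30.8° + μN = W sin 22.4° → μ = (W sin 22.4° − P cos 30.8°) / N = 0.2501.

μ ≈ 0.250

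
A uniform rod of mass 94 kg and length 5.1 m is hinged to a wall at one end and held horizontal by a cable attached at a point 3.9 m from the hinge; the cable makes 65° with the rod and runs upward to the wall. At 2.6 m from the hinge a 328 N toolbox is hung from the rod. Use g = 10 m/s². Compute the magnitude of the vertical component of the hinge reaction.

Take torques about the hinge: T sin 65° · 3.9 = 94×10×2.55 + 328×2.6 = 3249.8 N·m.
So T = 3249.8 / (0.9063 × 3.9) = 919.43 N.
ΣF_y = 0: H_y = (94×10 + 328) − T sin 65° = 1268 − 833.28 = 434.72 N.

|H_y| ≈ 435 N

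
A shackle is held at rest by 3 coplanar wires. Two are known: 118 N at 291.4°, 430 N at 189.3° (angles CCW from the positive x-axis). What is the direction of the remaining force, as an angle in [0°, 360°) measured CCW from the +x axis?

θ ≈ 25.2°

Sum the known components: ΣF_x = -381.3 N, ΣF_y = -179.4 N.
For equilibrium the remaining force must supply (−ΣF_x, −ΣF_y) = (381.3, 179.4) N.
Magnitude = √((381.3)² + (179.4)²) = 421.4 N; direction = atan2(179.4, 381.3) = 25.2°.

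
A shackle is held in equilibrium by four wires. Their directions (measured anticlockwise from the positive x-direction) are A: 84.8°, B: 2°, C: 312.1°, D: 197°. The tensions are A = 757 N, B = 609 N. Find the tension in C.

T_C ≈ 600 N

Resolve: ΣF_x = 757 cos 84.8° + 609 cos 2° + T_C cos 312.1° + T_D cos 197° = 0.
        ΣF_y = 757 sin 84.8° + 609 sin 2° + T_C sin 312.1° + T_D sin 197° = 0.
The known terms sum to (677.2, 775.1) N, so 0.6704 T_C − 0.9563 T_D = -677.2 and -0.7420 T_C − 0.2924 T_D = -775.1.
Solving simultaneously: T_C = 599.9 N, T_D = 1129 N.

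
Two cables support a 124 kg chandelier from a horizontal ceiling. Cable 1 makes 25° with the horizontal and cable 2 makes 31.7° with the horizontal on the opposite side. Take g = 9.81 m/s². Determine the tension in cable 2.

T_2 ≈ 1320 N

Weight W = 124 × 9.81 = 1216 N acts straight down.
Horizontal: T_1 cos 25° = T_2 cos 31.7°  →  T_1 = 0.9388 T_2.
Vertical: T_1 sin 25° + T_2 sin 31.7° = 1216.
Substituting the horizontal relation into the vertical equation gives 0.9222 T_2 = 1216, so T_2 = 1319 N.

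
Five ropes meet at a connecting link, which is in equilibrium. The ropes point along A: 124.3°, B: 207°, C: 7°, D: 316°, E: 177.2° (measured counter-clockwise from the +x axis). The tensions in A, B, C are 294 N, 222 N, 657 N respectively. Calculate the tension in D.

Resolve: ΣF_x = 294 cos 124.3° + 222 cos 207° + 657 cos 7° + T_D cos 316° + T_E cos 177.2° = 0.
        ΣF_y = 294 sin 124.3° + 222 sin 207° + 657 sin 7° + T_D sin 316° + T_E sin 177.2° = 0.
The known terms sum to (288.6, 222.2) N, so 0.7193 T_D − 0.9988 T_E = -288.6 and -0.6947 T_D + 0.0488 T_E = -222.2.
Solving simultaneously: T_D = 358.3 N, T_E = 547 N.

T_D ≈ 358 N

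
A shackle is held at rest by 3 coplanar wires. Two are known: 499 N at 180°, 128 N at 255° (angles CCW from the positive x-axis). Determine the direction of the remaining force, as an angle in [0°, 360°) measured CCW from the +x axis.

Sum the known components: ΣF_x = -532.1 N, ΣF_y = -123.6 N.
For equilibrium the remaining force must supply (−ΣF_x, −ΣF_y) = (532.1, 123.6) N.
Magnitude = √((532.1)² + (123.6)²) = 546.3 N; direction = atan2(123.6, 532.1) = 13.1°.

θ ≈ 13.1°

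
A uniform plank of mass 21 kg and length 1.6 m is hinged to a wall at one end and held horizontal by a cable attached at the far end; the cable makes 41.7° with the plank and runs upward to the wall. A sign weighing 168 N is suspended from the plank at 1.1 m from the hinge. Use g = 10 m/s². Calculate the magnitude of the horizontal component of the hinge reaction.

H_x ≈ 247 N

Take torques about the hinge: T sin 41.7° · 1.6 = 21×10×0.8 + 168×1.1 = 352.8 N·m.
So T = 352.8 / (0.6652 × 1.6) = 331.46 N.
ΣF_x = 0: H_x = T cos 41.7° = 247.48 N.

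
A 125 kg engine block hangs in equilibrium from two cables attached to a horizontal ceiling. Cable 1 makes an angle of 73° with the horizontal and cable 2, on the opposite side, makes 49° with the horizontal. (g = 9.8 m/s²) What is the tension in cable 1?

Weight W = 125 × 9.8 = 1225 N acts straight down.
Horizontal: T_1 cos 73° = T_2 cos 49°  →  T_2 = 0.4456 T_1.
Vertical: T_1 sin 73° + T_2 sin 49° = 1225.
Substituting the horizontal relation into the vertical equation gives 1.293 T_1 = 1225, so T_1 = 947.7 N.

T_1 ≈ 948 N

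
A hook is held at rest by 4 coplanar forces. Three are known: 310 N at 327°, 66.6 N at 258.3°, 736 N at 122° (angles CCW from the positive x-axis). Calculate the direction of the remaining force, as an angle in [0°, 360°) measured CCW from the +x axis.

Sum the known components: ΣF_x = -143.5 N, ΣF_y = 390.1 N.
For equilibrium the remaining force must supply (−ΣF_x, −ΣF_y) = (143.5, -390.1) N.
Magnitude = √((143.5)² + (-390.1)²) = 415.7 N; direction = atan2(-390.1, 143.5) = 290.2°.

θ ≈ 290°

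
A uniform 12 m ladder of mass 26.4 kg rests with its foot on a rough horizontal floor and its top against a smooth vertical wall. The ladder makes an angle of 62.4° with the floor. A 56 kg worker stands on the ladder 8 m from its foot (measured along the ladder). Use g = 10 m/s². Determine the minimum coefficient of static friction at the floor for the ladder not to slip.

μ_min ≈ 0.321

ΣF_y = 0: N_floor = 26.4×10 + 56×10 = 824 N.
Torques about the foot: N_wall · 12 sin 62.4° = 26.4×10×6 cos 62.4° + 56×10×8 cos 62.4° → N_wall = 264.18 N.
ΣF_x = 0: f_floor = N_wall = 264.18 N.
μ_min = f_floor / N_floor = 264.18 / 824 = 0.3206.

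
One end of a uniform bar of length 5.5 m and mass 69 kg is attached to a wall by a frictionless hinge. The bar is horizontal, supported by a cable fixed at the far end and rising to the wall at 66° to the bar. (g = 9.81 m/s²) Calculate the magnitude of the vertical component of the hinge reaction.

Take torques about the hinge: T sin 66° · 5.5 = 69×9.81×2.75 = 1861.4 N·m.
So T = 1861.4 / (0.9135 × 5.5) = 370.47 N.
ΣF_y = 0: H_y = (69×9.81) − T sin 66° = 676.89 − 338.45 = 338.44 N.

|H_y| ≈ 338 N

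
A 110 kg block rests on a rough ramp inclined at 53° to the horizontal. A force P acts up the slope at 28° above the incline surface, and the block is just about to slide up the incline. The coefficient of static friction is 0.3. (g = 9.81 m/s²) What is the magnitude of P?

On the verge of sliding up the incline, friction equals μN and acts down the slope.
Perpendicular: N + P sin 28° = W cos 53° = 649.4 N.
Along incline: P cos 28° = W sin 53° + μN  with W sin 53° = 861.8 N.
Solving the pair for P and N: P = 1032 N, N = 164.9 N (and f = μN = 49.47 N).

P ≈ 1030 N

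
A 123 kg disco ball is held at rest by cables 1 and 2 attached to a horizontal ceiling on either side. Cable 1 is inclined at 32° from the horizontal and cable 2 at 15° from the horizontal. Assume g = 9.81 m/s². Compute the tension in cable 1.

Weight W = 123 × 9.81 = 1207 N acts straight down.
Horizontal: T_1 cos 32° = T_2 cos 15°  →  T_2 = 0.878 T_1.
Vertical: T_1 sin 32° + T_2 sin 15° = 1207.
Substituting the horizontal relation into the vertical equation gives 0.7572 T_1 = 1207, so T_1 = 1594 N.

T_1 ≈ 1590 N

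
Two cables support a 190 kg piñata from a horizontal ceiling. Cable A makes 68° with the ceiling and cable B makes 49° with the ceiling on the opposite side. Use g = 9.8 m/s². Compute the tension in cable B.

Weight W = 190 × 9.8 = 1862 N acts straight down.
Horizontal: T_A cos 68° = T_B cos 49°  →  T_A = 1.751 T_B.
Vertical: T_A sin 68° + T_B sin 49° = 1862.
Substituting the horizontal relation into the vertical equation gives 2.379 T_B = 1862, so T_B = 782.8 N.

T_B ≈ 783 N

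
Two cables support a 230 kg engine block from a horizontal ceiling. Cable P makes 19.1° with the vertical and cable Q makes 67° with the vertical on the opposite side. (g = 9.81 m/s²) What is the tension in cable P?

T_P ≈ 2080 N

Angles from the horizontal: cable P is 90° − 19.1° = 70.9°, cable Q is 90° − 67° = 23°.
Weight W = 230 × 9.81 = 2256 N acts straight down.
Horizontal: T_P cos 70.9° = T_Q cos 23°  →  T_Q = 0.3555 T_P.
Vertical: T_P sin 70.9° + T_Q sin 23° = 2256.
Substituting the horizontal relation into the vertical equation gives 1.084 T_P = 2256, so T_P = 2082 N.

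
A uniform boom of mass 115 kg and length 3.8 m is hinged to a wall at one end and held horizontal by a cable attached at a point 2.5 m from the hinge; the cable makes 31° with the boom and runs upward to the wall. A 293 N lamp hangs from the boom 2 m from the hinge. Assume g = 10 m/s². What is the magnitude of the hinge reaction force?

|H| ≈ 1870 N

Take torques about the hinge: T sin 31° · 2.5 = 115×10×1.9 + 293×2 = 2771 N·m.
So T = 2771 / (0.5150 × 2.5) = 2152.1 N.
ΣF_x = 0: H_x = T cos 31° = 1844.7 N.
ΣF_y = 0: H_y = (115×10 + 293) − T sin 31° = 1443 − 1108.4 = 334.6 N.
|H| = √(H_x² + H_y²) = √((1844.7)² + (334.6)²) = 1874.8 N.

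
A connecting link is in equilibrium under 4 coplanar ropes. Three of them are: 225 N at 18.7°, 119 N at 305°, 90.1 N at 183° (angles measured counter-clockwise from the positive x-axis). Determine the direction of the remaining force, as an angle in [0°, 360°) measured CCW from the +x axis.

θ ≈ 171°

Sum the known components: ΣF_x = 191.4 N, ΣF_y = -30.06 N.
For equilibrium the remaining force must supply (−ΣF_x, −ΣF_y) = (-191.4, 30.06) N.
Magnitude = √((-191.4)² + (30.06)²) = 193.7 N; direction = atan2(30.06, -191.4) = 171.1°.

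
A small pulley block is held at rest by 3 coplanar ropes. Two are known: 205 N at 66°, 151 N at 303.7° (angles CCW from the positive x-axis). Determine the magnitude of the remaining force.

Sum the known components: ΣF_x = 167.2 N, ΣF_y = 61.65 N.
For equilibrium the remaining force must supply (−ΣF_x, −ΣF_y) = (-167.2, -61.65) N.
Magnitude = √((-167.2)² + (-61.65)²) = 178.2 N; direction = atan2(-61.65, -167.2) = 200.2°.

F ≈ 178 N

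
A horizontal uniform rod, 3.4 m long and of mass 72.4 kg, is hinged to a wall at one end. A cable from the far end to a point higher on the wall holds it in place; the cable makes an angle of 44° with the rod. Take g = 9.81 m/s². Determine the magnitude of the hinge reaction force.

Take torques about the hinge: T sin 44° · 3.4 = 72.4×9.81×1.7 = 1207.4 N·m.
So T = 1207.4 / (0.6947 × 3.4) = 511.22 N.
ΣF_x = 0: H_x = T cos 44° = 367.74 N.
ΣF_y = 0: H_y = (72.4×9.81) − T sin 44° = 710.24 − 355.12 = 355.12 N.
|H| = √(H_x² + H_y²) = √((367.74)² + (355.12)²) = 511.22 N.

|H| ≈ 511 N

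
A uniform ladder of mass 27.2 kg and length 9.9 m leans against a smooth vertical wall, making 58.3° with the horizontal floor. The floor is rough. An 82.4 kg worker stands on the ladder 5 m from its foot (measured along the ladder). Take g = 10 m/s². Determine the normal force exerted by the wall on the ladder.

Torques about the foot: N_wall · 9.9 sin 58.3° = 27.2×10×4.95 cos 58.3° + 82.4×10×5 cos 58.3° → N_wall = 341.02 N.

N_wall ≈ 341 N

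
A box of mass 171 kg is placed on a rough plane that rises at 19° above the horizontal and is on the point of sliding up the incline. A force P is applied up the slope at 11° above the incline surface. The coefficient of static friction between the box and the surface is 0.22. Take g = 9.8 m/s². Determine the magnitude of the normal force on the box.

On the verge of sliding up the incline, friction equals μN and acts down the slope.
Perpendicular: N + P sin 11° = W cos 19° = 1585 N.
Along incline: P cos 11° = W sin 19° + μN  with W sin 19° = 545.6 N.
Solving the pair for P and N: P = 873.6 N, N = 1418 N (and f = μN = 311.9 N).

N ≈ 1420 N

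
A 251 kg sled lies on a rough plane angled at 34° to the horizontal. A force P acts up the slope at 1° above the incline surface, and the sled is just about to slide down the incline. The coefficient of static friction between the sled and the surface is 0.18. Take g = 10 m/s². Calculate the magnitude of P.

P ≈ 1030 N

On the verge of sliding down the incline, friction equals μN and acts up the slope.
Perpendicular: N + P sin 1° = W cos 34° = 2081 N.
Along incline: P cos 1° + μN = W sin 34° with W sin 34° = 1404 N.
Solving the pair for P and N: P = 1032 N, N = 2063 N (and f = μN = 371.3 N).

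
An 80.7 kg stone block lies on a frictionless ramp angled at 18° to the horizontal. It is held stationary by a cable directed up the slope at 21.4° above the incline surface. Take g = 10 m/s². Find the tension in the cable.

Take axes along and perpendicular to the incline. Weight components: W sin 18° = 249.4 N down-slope, W cos 18° = 767.5 N into the surface.
Along incline: T cos 21.4° = W sin 18° → T = 267.8 N.
Perpendicular: N = W cos 18° − T sin 21.4° = 669.8 N.

T ≈ 268 N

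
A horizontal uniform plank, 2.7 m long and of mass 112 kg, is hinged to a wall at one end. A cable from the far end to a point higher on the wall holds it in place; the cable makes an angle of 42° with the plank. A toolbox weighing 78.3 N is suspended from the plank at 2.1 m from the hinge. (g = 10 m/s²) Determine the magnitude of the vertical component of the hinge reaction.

Take torques about the hinge: T sin 42° · 2.7 = 112×10×1.35 + 78.3×2.1 = 1676.4 N·m.
So T = 1676.4 / (0.6691 × 2.7) = 927.92 N.
ΣF_y = 0: H_y = (112×10 + 78.3) − T sin 42° = 1198.3 − 620.9 = 577.4 N.

|H_y| ≈ 577 N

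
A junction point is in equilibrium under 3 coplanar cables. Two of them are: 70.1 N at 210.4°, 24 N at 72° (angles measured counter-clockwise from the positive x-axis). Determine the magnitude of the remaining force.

Sum the known components: ΣF_x = -53.05 N, ΣF_y = -12.65 N.
For equilibrium the remaining force must supply (−ΣF_x, −ΣF_y) = (53.05, 12.65) N.
Magnitude = √((53.05)² + (12.65)²) = 54.53 N; direction = atan2(12.65, 53.05) = 13.4°.

F ≈ 54.5 N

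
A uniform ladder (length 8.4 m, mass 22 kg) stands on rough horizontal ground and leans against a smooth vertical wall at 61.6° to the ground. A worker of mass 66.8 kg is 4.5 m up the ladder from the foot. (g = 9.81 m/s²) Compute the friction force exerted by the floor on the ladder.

f ≈ 248 N

Torques about the foot: N_wall · 8.4 sin 61.6° = 22×9.81×4.2 cos 61.6° + 66.8×9.81×4.5 cos 61.6° → N_wall = 248.16 N.
ΣF_x = 0: f_floor = N_wall = 248.16 N.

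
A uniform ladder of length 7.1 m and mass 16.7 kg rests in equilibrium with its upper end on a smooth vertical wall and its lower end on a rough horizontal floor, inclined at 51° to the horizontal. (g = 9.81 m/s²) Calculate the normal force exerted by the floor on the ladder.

N_floor ≈ 164 N

ΣF_y = 0: N_floor = 16.7×9.81 = 163.83 N.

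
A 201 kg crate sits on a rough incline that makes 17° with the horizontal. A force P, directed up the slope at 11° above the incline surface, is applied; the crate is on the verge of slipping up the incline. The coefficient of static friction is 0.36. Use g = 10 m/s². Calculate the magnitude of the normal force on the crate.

N ≈ 1690 N

On the verge of sliding up the incline, friction equals μN and acts down the slope.
Perpendicular: N + P sin 11° = W cos 17° = 1922 N.
Along incline: P cos 11° = W sin 17° + μN  with W sin 17° = 587.7 N.
Solving the pair for P and N: P = 1218 N, N = 1690 N (and f = μN = 608.3 N).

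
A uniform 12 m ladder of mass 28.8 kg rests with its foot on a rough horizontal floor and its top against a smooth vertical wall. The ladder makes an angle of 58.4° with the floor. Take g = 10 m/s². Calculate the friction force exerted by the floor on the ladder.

f ≈ 88.6 N

Torques about the foot: N_wall · 12 sin 58.4° = 28.8×10×6 cos 58.4° → N_wall = 88.589 N.
ΣF_x = 0: f_floor = N_wall = 88.589 N.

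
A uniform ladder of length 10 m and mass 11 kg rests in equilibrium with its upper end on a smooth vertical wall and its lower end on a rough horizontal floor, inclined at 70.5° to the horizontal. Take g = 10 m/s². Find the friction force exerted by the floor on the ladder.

f ≈ 19.5 N

Torques about the foot: N_wall · 10 sin 70.5° = 11×10×5 cos 70.5° → N_wall = 19.477 N.
ΣF_x = 0: f_floor = N_wall = 19.477 N.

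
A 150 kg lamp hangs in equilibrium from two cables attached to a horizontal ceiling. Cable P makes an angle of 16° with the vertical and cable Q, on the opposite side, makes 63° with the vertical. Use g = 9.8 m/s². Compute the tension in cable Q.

Angles from the horizontal: cable P is 90° − 16° = 74°, cable Q is 90° − 63° = 27°.
Weight W = 150 × 9.8 = 1470 N acts straight down.
Horizontal: T_P cos 74° = T_Q cos 27°  →  T_P = 3.233 T_Q.
Vertical: T_P sin 74° + T_Q sin 27° = 1470.
Substituting the horizontal relation into the vertical equation gives 3.561 T_Q = 1470, so T_Q = 412.8 N.

T_Q ≈ 413 N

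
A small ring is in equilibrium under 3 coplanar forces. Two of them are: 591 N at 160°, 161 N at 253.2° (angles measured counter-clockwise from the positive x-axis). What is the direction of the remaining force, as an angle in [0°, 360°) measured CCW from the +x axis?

Sum the known components: ΣF_x = -601.9 N, ΣF_y = 48.01 N.
For equilibrium the remaining force must supply (−ΣF_x, −ΣF_y) = (601.9, -48.01) N.
Magnitude = √((601.9)² + (-48.01)²) = 603.8 N; direction = atan2(-48.01, 601.9) = 355.4°.

θ ≈ 355°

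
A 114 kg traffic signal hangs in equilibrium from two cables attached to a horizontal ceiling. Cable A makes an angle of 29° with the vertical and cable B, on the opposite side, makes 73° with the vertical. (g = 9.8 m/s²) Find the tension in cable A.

Angles from the horizontal: cable A is 90° − 29° = 61°, cable B is 90° − 73° = 17°.
Weight W = 114 × 9.8 = 1117 N acts straight down.
Horizontal: T_A cos 61° = T_B cos 17°  →  T_B = 0.507 T_A.
Vertical: T_A sin 61° + T_B sin 17° = 1117.
Substituting the horizontal relation into the vertical equation gives 1.023 T_A = 1117, so T_A = 1092 N.

T_A ≈ 1090 N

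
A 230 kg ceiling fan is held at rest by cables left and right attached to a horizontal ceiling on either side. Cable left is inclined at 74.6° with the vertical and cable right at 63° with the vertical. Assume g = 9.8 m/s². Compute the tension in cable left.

Angles from the horizontal: cable left is 90° − 74.6° = 15.4°, cable right is 90° − 63° = 27°.
Weight W = 230 × 9.8 = 2254 N acts straight down.
Horizontal: T_left cos 15.4° = T_right cos 27°  →  T_right = 1.082 T_left.
Vertical: T_left sin 15.4° + T_right sin 27° = 2254.
Substituting the horizontal relation into the vertical equation gives 0.7568 T_left = 2254, so T_left = 2978 N.

T_left ≈ 2980 N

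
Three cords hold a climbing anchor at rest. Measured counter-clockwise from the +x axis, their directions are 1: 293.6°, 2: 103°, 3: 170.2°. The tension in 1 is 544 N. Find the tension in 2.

Resolve: ΣF_x = 544 cos 293.6° + T_2 cos 103° + T_3 cos 170.2° = 0.
        ΣF_y = 544 sin 293.6° + T_2 sin 103° + T_3 sin 170.2° = 0.
The known terms sum to (217.8, -498.5) N, so -0.2250 T_2 − 0.9854 T_3 = -217.8 and 0.9744 T_2 + 0.1702 T_3 = 498.5.
Solving simultaneously: T_2 = 492.7 N, T_3 = 108.6 N.

T_2 ≈ 493 N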